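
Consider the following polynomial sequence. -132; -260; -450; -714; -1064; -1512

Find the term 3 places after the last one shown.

D1: -128  -190  -264  -350  -448
D2: -62  -74  -86  -98
D3: -12  -12  -12
Third differences constant at -12.
-98 − 12 = -110;  -448 − 110 = -558;  -1512 − 558 = -2070
-110 − 12 = -122;  -558 − 122 = -680;  -2070 − 680 = -2750
-122 − 12 = -134;  -680 − 134 = -814;  -2750 − 814 = -3564

-3564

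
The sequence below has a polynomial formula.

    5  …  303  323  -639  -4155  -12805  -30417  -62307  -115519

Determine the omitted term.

105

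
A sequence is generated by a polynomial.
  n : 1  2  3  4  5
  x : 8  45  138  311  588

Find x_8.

2283

D1: 37, 93, 173, 277
D2: 56, 80, 104
D3: 24, 24
Third differences constant at 24.
104 + 24 = 128;  277 + 128 = 405;  588 + 405 = 993
128 + 24 = 152;  405 + 152 = 557;  993 + 557 = 1550
152 + 24 = 176;  557 + 176 = 733;  1550 + 733 = 2283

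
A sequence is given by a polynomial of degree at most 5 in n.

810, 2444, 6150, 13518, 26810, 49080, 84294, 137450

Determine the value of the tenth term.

323460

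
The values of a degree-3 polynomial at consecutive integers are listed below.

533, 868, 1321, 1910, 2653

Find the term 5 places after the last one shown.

Δ: 335, 453, 589, 743
Δ²: 118, 136, 154
Δ³: 18, 18
Third differences constant at 18.
154 + 18 = 172;  743 + 172 = 915;  2653 + 915 = 3568
172 + 18 = 190;  915 + 190 = 1105;  3568 + 1105 = 4673
190 + 18 = 208;  1105 + 208 = 1313;  4673 + 1313 = 5986
208 + 18 = 226;  1313 + 226 = 1539;  5986 + 1539 = 7525
226 + 18 = 244;  1539 + 244 = 1783;  7525 + 1783 = 9308

9308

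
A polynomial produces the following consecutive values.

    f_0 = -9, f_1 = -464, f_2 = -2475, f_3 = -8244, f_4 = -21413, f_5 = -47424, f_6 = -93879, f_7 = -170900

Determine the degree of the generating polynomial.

5

-455, -2011, -5769, -13169, -26011, -46455, -77021
-1556, -3758, -7400, -12842, -20444, -30566
-2202, -3642, -5442, -7602, -10122
-1440, -1800, -2160, -2520
-360, -360, -360
The fifth differences are constant, so the polynomial has degree 5.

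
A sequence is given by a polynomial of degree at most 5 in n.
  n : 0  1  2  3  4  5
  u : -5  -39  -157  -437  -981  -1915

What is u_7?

-5577

D1: -34  -118  -280  -544  -934
D2: -84  -162  -264  -390
D3: -78  -102  -126
D4: -24  -24
Constant fourth difference = -24, so extend:
-126 − 24 = -150;  -390 − 150 = -540;  -934 − 540 = -1474;  -1915 − 1474 = -3389
-150 − 24 = -174;  -540 − 174 = -714;  -1474 − 714 = -2188;  -3389 − 2188 = -5577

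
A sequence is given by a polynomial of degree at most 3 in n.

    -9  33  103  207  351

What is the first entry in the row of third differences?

First differences: 42, 70, 104, 144
Second differences: 28, 34, 40
Third differences: 6, 6

6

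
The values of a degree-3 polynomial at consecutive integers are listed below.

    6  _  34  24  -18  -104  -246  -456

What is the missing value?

Using the last 6 terms:
D1: -10  -42  -86  -142  -210
D2: -32  -44  -56  -68
D3: -12  -12  -12
Constant third difference = -12.
Extend backward: -32 + 12 = -20;  -10 + 20 = 10;  34 − 10 = 24

24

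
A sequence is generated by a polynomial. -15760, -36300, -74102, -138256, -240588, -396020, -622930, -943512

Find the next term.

D1: -20540, -37802, -64154, -102332, -155432, -226910, -320582
D2: -17262, -26352, -38178, -53100, -71478, -93672
D3: -9090, -11826, -14922, -18378, -22194
D4: -2736, -3096, -3456, -3816
D5: -360, -360, -360
Fifth differences constant at -360.
-3816 − 360 = -4176;  -22194 − 4176 = -26370;  -93672 − 26370 = -120042;  -320582 − 120042 = -440624;  -943512 − 440624 = -1384136

-1384136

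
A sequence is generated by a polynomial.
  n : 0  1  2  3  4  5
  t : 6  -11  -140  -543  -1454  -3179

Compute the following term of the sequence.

-17, -129, -403, -911, -1725
-112, -274, -508, -814
-162, -234, -306
-72, -72
Fourth differences constant at -72.
-306 − 72 = -378;  -814 − 378 = -1192;  -1725 − 1192 = -2917;  -3179 − 2917 = -6096

-6096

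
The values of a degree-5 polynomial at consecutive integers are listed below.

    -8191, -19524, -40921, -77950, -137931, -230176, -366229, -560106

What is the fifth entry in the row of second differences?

D1: -11333, -21397, -37029, -59981, -92245, -136053, -193877
D2: -10064, -15632, -22952, -32264, -43808, -57824
D3: -5568, -7320, -9312, -11544, -14016
D4: -1752, -1992, -2232, -2472
D5: -240, -240, -240

-43808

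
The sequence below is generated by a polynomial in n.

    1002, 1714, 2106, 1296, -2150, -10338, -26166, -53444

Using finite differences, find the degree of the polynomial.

D1: 712, 392, -810, -3446, -8188, -15828, -27278
D2: -320, -1202, -2636, -4742, -7640, -11450
D3: -882, -1434, -2106, -2898, -3810
D4: -552, -672, -792, -912
D5: -120, -120, -120
The fifth differences are constant, so the polynomial has degree 5.

5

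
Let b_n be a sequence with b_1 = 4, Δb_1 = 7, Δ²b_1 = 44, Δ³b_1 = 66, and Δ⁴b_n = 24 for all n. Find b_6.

1259

Build the table forward from the leading diagonal:
D4: 24  24  24  24  24  24
D3: 66  90  114  138  162  186
D2: 44  110  200  314  452  614
D1: 7  51  161  361  675  1127
b: 4  11  62  223  584  1259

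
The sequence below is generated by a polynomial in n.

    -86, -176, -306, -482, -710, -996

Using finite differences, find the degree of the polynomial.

D1: -90, -130, -176, -228, -286
D2: -40, -46, -52, -58
D3: -6, -6, -6
The third differences are constant, so the polynomial has degree 3.

3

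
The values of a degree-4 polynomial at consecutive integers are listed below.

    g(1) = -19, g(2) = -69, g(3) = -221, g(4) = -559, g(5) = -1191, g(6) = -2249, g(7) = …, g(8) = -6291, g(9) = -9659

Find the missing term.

Using the first 6 terms:
First differences: -50  -152  -338  -632  -1058
Second differences: -102  -186  -294  -426
Third differences: -84  -108  -132
Fourth differences: -24  -24
Constant fourth difference = -24.
Extend forward: -132 − 24 = -156;  -426 − 156 = -582;  -1058 − 582 = -1640;  -2249 − 1640 = -3889

-3889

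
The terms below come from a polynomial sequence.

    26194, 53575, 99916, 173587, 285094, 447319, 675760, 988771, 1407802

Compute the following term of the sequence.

D1: 27381, 46341, 73671, 111507, 162225, 228441, 313011, 419031
D2: 18960, 27330, 37836, 50718, 66216, 84570, 106020
D3: 8370, 10506, 12882, 15498, 18354, 21450
D4: 2136, 2376, 2616, 2856, 3096
D5: 240, 240, 240, 240
Fifth differences constant at 240.
3096 + 240 = 3336;  21450 + 3336 = 24786;  106020 + 24786 = 130806;  419031 + 130806 = 549837;  1407802 + 549837 = 1957639

1957639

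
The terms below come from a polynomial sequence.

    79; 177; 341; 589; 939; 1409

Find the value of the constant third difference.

Δ: 98, 164, 248, 350, 470
Δ²: 66, 84, 102, 120
Δ³: 18, 18, 18

18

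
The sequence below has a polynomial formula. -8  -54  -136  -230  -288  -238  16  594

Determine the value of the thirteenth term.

-46, -82, -94, -58, 50, 254, 578
-36, -12, 36, 108, 204, 324
24, 48, 72, 96, 120
24, 24, 24, 24
The fourth differences are constant (24).
120 + 24 = 144;  324 + 144 = 468;  578 + 468 = 1046;  594 + 1046 = 1640
144 + 24 = 168;  468 + 168 = 636;  1046 + 636 = 1682;  1640 + 1682 = 3322
168 + 24 = 192;  636 + 192 = 828;  1682 + 828 = 2510;  3322 + 2510 = 5832
192 + 24 = 216;  828 + 216 = 1044;  2510 + 1044 = 3554;  5832 + 3554 = 9386
216 + 24 = 240;  1044 + 240 = 1284;  3554 + 1284 = 4838;  9386 + 4838 = 14224

14224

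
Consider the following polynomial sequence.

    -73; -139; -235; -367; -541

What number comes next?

-763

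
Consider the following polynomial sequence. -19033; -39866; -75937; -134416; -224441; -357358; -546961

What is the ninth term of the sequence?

-1165081

Δ: -20833  -36071  -58479  -90025  -132917  -189603
Δ²: -15238  -22408  -31546  -42892  -56686
Δ³: -7170  -9138  -11346  -13794
Δ⁴: -1968  -2208  -2448
Δ⁵: -240  -240
Fifth differences constant at -240.
-2448 − 240 = -2688;  -13794 − 2688 = -16482;  -56686 − 16482 = -73168;  -189603 − 73168 = -262771;  -546961 − 262771 = -809732
-2688 − 240 = -2928;  -16482 − 2928 = -19410;  -73168 − 19410 = -92578;  -262771 − 92578 = -355349;  -809732 − 355349 = -1165081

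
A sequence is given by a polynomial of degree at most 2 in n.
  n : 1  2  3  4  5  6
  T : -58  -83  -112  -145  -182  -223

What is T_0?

D1: -25, -29, -33, -37, -41
D2: -4, -4, -4, -4
The second differences are constant at -4.
Work back: -25 + 4 = -21;  -58 + 21 = -37

-37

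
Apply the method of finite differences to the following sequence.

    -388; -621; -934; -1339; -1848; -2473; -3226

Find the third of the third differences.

-12

D1: -233, -313, -405, -509, -625, -753
D2: -80, -92, -104, -116, -128
D3: -12, -12, -12, -12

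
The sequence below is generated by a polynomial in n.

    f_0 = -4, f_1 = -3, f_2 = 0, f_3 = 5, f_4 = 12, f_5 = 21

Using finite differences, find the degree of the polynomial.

First differences: 1, 3, 5, 7, 9
Second differences: 2, 2, 2, 2
The second differences are constant, so the polynomial has degree 2.

2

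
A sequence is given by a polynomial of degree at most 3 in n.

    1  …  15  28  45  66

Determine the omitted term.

6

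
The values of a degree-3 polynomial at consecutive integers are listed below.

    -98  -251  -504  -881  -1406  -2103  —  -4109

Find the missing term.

-2996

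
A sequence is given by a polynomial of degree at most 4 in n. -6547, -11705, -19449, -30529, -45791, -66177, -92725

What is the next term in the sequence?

Δ: -5158  -7744  -11080  -15262  -20386  -26548
Δ²: -2586  -3336  -4182  -5124  -6162
Δ³: -750  -846  -942  -1038
Δ⁴: -96  -96  -96
Fourth differences constant at -96.
-1038 − 96 = -1134;  -6162 − 1134 = -7296;  -26548 − 7296 = -33844;  -92725 − 33844 = -126569

-126569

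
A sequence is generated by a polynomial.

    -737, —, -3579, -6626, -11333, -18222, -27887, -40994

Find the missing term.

Using the last 6 terms:
-3047, -4707, -6889, -9665, -13107
-1660, -2182, -2776, -3442
-522, -594, -666
-72, -72
Constant fourth difference = -72.
Extend backward: -522 + 72 = -450;  -1660 + 450 = -1210;  -3047 + 1210 = -1837;  -3579 + 1837 = -1742

-1742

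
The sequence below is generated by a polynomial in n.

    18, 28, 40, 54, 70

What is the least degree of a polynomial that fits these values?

2

D1: 10, 12, 14, 16
D2: 2, 2, 2
The second differences are constant, so the polynomial has degree 2.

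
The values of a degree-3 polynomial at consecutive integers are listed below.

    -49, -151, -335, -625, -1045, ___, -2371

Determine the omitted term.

Using the first 5 terms:
Δ: -102  -184  -290  -420
Δ²: -82  -106  -130
Δ³: -24  -24
Constant third difference = -24.
Extend forward: -130 − 24 = -154;  -420 − 154 = -574;  -1045 − 574 = -1619

-1619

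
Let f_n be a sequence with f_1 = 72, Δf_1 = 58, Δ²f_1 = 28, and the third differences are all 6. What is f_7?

Build the table forward from the leading diagonal:
Δ³: 6  6  6  6  6  6  6
Δ²: 28  34  40  46  52  58  64
Δ: 58  86  120  160  206  258  316
f: 72  130  216  336  496  702  960

960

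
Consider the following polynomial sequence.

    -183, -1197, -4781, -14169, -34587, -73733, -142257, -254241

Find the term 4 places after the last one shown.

-1565417

D1: -1014, -3584, -9388, -20418, -39146, -68524, -111984
D2: -2570, -5804, -11030, -18728, -29378, -43460
D3: -3234, -5226, -7698, -10650, -14082
D4: -1992, -2472, -2952, -3432
D5: -480, -480, -480
Constant fifth difference = -480, so extend:
-3432 − 480 = -3912;  -14082 − 3912 = -17994;  -43460 − 17994 = -61454;  -111984 − 61454 = -173438;  -254241 − 173438 = -427679
-3912 − 480 = -4392;  -17994 − 4392 = -22386;  -61454 − 22386 = -83840;  -173438 − 83840 = -257278;  -427679 − 257278 = -684957
-4392 − 480 = -4872;  -22386 − 4872 = -27258;  -83840 − 27258 = -111098;  -257278 − 111098 = -368376;  -684957 − 368376 = -1053333
-4872 − 480 = -5352;  -27258 − 5352 = -32610;  -111098 − 32610 = -143708;  -368376 − 143708 = -512084;  -1053333 − 512084 = -1565417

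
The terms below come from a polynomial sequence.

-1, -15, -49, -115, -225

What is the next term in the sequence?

-14 , -34 , -66 , -110
-20 , -32 , -44
-12 , -12
Constant third difference = -12, so extend:
-44 − 12 = -56;  -110 − 56 = -166;  -225 − 166 = -391

-391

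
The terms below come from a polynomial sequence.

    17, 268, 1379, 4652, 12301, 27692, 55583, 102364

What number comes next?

Δ: 251, 1111, 3273, 7649, 15391, 27891, 46781
Δ²: 860, 2162, 4376, 7742, 12500, 18890
Δ³: 1302, 2214, 3366, 4758, 6390
Δ⁴: 912, 1152, 1392, 1632
Δ⁵: 240, 240, 240
The fifth differences are constant (240).
1632 + 240 = 1872;  6390 + 1872 = 8262;  18890 + 8262 = 27152;  46781 + 27152 = 73933;  102364 + 73933 = 176297

176297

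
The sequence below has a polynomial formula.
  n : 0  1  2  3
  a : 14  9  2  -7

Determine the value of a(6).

-46

-5, -7, -9
-2, -2
Second differences constant at -2.
-9 − 2 = -11;  -7 − 11 = -18
-11 − 2 = -13;  -18 − 13 = -31
-13 − 2 = -15;  -31 − 15 = -46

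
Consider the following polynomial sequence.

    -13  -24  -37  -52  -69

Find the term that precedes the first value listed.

-11, -13, -15, -17
-2, -2, -2
The second differences are constant at -2.
Work back: -11 + 2 = -9;  -13 + 9 = -4

-4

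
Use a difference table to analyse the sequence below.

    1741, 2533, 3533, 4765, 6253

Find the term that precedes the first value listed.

1133

First differences: 792, 1000, 1232, 1488
Second differences: 208, 232, 256
Third differences: 24, 24
The third differences are constant at 24.
Work back: 208 − 24 = 184;  792 − 184 = 608;  1741 − 608 = 1133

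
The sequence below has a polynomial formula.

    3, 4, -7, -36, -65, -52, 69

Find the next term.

1, -11, -29, -29, 13, 121
-12, -18, 0, 42, 108
-6, 18, 42, 66
24, 24, 24
The fourth differences are constant (24).
66 + 24 = 90;  108 + 90 = 198;  121 + 198 = 319;  69 + 319 = 388

388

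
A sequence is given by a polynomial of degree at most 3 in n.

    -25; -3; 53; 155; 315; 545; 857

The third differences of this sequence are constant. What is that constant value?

12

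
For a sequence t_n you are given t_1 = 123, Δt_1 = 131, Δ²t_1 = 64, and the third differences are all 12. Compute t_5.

1079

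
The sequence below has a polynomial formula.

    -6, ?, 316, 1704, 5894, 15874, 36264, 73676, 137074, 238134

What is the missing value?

14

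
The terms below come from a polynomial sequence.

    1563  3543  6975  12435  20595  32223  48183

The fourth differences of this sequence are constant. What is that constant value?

First differences: 1980, 3432, 5460, 8160, 11628, 15960
Second differences: 1452, 2028, 2700, 3468, 4332
Third differences: 576, 672, 768, 864
Fourth differences: 96, 96, 96

96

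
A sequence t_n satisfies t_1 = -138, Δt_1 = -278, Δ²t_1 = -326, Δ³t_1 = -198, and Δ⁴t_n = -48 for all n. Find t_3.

-1020

Build the table forward from the leading diagonal:
Δ⁴: -48, -48, -48
Δ³: -198, -246, -294
Δ²: -326, -524, -770
Δ: -278, -604, -1128
t: -138, -416, -1020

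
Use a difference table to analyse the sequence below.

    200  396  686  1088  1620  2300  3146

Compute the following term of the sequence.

4176

First differences: 196, 290, 402, 532, 680, 846
Second differences: 94, 112, 130, 148, 166
Third differences: 18, 18, 18, 18
The third differences are constant (18).
166 + 18 = 184;  846 + 184 = 1030;  3146 + 1030 = 4176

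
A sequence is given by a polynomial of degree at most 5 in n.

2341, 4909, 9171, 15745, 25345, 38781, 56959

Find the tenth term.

150445

Δ: 2568  4262  6574  9600  13436  18178
Δ²: 1694  2312  3026  3836  4742
Δ³: 618  714  810  906
Δ⁴: 96  96  96
Fourth differences constant at 96.
906 + 96 = 1002;  4742 + 1002 = 5744;  18178 + 5744 = 23922;  56959 + 23922 = 80881
1002 + 96 = 1098;  5744 + 1098 = 6842;  23922 + 6842 = 30764;  80881 + 30764 = 111645
1098 + 96 = 1194;  6842 + 1194 = 8036;  30764 + 8036 = 38800;  111645 + 38800 = 150445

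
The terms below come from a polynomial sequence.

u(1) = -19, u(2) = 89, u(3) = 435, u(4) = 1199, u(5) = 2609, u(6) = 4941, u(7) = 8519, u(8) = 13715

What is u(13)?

80345

Δ: 108, 346, 764, 1410, 2332, 3578, 5196
Δ²: 238, 418, 646, 922, 1246, 1618
Δ³: 180, 228, 276, 324, 372
Δ⁴: 48, 48, 48, 48
Constant fourth difference = 48, so extend:
372 + 48 = 420;  1618 + 420 = 2038;  5196 + 2038 = 7234;  13715 + 7234 = 20949
420 + 48 = 468;  2038 + 468 = 2506;  7234 + 2506 = 9740;  20949 + 9740 = 30689
468 + 48 = 516;  2506 + 516 = 3022;  9740 + 3022 = 12762;  30689 + 12762 = 43451
516 + 48 = 564;  3022 + 564 = 3586;  12762 + 3586 = 16348;  43451 + 16348 = 59799
564 + 48 = 612;  3586 + 612 = 4198;  16348 + 4198 = 20546;  59799 + 20546 = 80345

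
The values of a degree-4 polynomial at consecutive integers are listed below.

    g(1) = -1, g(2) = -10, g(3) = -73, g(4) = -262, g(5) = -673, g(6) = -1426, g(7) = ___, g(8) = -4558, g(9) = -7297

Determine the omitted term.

Using the first 6 terms:
First differences: -9  -63  -189  -411  -753
Second differences: -54  -126  -222  -342
Third differences: -72  -96  -120
Fourth differences: -24  -24
Constant fourth difference = -24.
Extend forward: -120 − 24 = -144;  -342 − 144 = -486;  -753 − 486 = -1239;  -1426 − 1239 = -2665

-2665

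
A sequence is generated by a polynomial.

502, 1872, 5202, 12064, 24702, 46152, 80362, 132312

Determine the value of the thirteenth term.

1370 , 3330 , 6862 , 12638 , 21450 , 34210 , 51950
1960 , 3532 , 5776 , 8812 , 12760 , 17740
1572 , 2244 , 3036 , 3948 , 4980
672 , 792 , 912 , 1032
120 , 120 , 120
Constant fifth difference = 120, so extend:
1032 + 120 = 1152;  4980 + 1152 = 6132;  17740 + 6132 = 23872;  51950 + 23872 = 75822;  132312 + 75822 = 208134
1152 + 120 = 1272;  6132 + 1272 = 7404;  23872 + 7404 = 31276;  75822 + 31276 = 107098;  208134 + 107098 = 315232
1272 + 120 = 1392;  7404 + 1392 = 8796;  31276 + 8796 = 40072;  107098 + 40072 = 147170;  315232 + 147170 = 462402
1392 + 120 = 1512;  8796 + 1512 = 10308;  40072 + 10308 = 50380;  147170 + 50380 = 197550;  462402 + 197550 = 659952
1512 + 120 = 1632;  10308 + 1632 = 11940;  50380 + 11940 = 62320;  197550 + 62320 = 259870;  659952 + 259870 = 919822

919822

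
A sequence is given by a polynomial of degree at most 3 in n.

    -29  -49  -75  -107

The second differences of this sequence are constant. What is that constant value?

First differences: -20, -26, -32
Second differences: -6, -6

-6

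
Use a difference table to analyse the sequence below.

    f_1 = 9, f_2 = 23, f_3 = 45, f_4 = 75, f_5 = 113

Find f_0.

3

First differences: 14, 22, 30, 38
Second differences: 8, 8, 8
The second differences are constant at 8.
Work back: 14 − 8 = 6;  9 − 6 = 3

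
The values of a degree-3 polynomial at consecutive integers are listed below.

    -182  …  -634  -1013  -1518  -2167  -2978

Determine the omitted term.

Using the last 5 terms:
D1: -379, -505, -649, -811
D2: -126, -144, -162
D3: -18, -18
Constant third difference = -18.
Extend backward: -126 + 18 = -108;  -379 + 108 = -271;  -634 + 271 = -363

-363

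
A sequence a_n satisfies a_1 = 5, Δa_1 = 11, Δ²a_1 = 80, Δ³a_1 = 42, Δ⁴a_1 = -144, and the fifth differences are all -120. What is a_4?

320

Build the table forward from the leading diagonal:
D5: -120, -120, -120, -120
D4: -144, -264, -384, -504
D3: 42, -102, -366, -750
D2: 80, 122, 20, -346
D1: 11, 91, 213, 233
a: 5, 16, 107, 320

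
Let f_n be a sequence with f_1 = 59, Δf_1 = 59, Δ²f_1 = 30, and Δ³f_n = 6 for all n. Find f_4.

332

Build the table forward from the leading diagonal:
Δ³: 6  6  6  6
Δ²: 30  36  42  48
Δ: 59  89  125  167
f: 59  118  207  332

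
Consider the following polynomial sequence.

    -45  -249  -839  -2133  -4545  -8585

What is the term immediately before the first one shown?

-5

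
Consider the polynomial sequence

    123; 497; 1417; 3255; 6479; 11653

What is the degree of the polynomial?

4

D1: 374, 920, 1838, 3224, 5174
D2: 546, 918, 1386, 1950
D3: 372, 468, 564
D4: 96, 96
The fourth differences are constant, so the polynomial has degree 4.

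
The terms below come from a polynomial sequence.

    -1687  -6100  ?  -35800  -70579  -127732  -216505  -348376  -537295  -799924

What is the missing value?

Using the last 7 terms:
D1: -34779, -57153, -88773, -131871, -188919, -262629
D2: -22374, -31620, -43098, -57048, -73710
D3: -9246, -11478, -13950, -16662
D4: -2232, -2472, -2712
D5: -240, -240
Constant fifth difference = -240.
Extend backward: -2232 + 240 = -1992;  -9246 + 1992 = -7254;  -22374 + 7254 = -15120;  -34779 + 15120 = -19659;  -35800 + 19659 = -16141

-16141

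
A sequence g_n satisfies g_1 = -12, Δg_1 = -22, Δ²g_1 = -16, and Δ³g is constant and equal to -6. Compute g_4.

Build the table forward from the leading diagonal:
Third differences: -6, -6, -6, -6
Second differences: -16, -22, -28, -34
First differences: -22, -38, -60, -88
g: -12, -34, -72, -132

-132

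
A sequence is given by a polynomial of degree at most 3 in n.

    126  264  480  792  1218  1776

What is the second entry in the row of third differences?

D1: 138, 216, 312, 426, 558
D2: 78, 96, 114, 132
D3: 18, 18, 18

18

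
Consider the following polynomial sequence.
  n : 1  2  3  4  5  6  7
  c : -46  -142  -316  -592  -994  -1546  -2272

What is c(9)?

-4342

First differences: -96 , -174 , -276 , -402 , -552 , -726
Second differences: -78 , -102 , -126 , -150 , -174
Third differences: -24 , -24 , -24 , -24
The third differences are constant (-24).
-174 − 24 = -198;  -726 − 198 = -924;  -2272 − 924 = -3196
-198 − 24 = -222;  -924 − 222 = -1146;  -3196 − 1146 = -4342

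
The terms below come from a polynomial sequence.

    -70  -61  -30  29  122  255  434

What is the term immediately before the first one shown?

-63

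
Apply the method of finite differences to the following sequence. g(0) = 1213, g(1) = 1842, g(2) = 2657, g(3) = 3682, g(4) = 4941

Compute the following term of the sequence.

Δ: 629 , 815 , 1025 , 1259
Δ²: 186 , 210 , 234
Δ³: 24 , 24
The third differences are constant (24).
234 + 24 = 258;  1259 + 258 = 1517;  4941 + 1517 = 6458

6458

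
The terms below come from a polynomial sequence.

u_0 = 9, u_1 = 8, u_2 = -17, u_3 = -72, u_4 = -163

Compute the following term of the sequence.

-296

D1: -1 , -25 , -55 , -91
D2: -24 , -30 , -36
D3: -6 , -6
Third differences constant at -6.
-36 − 6 = -42;  -91 − 42 = -133;  -163 − 133 = -296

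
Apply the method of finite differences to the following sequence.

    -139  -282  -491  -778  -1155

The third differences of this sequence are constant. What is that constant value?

Δ: -143, -209, -287, -377
Δ²: -66, -78, -90
Δ³: -12, -12

-12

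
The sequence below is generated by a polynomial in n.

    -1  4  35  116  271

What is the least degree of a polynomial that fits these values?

3

D1: 5, 31, 81, 155
D2: 26, 50, 74
D3: 24, 24
The third differences are constant, so the polynomial has degree 3.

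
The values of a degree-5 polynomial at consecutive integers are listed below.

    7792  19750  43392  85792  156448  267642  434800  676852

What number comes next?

1016592

D1: 11958, 23642, 42400, 70656, 111194, 167158, 242052
D2: 11684, 18758, 28256, 40538, 55964, 74894
D3: 7074, 9498, 12282, 15426, 18930
D4: 2424, 2784, 3144, 3504
D5: 360, 360, 360
The fifth differences are constant (360).
3504 + 360 = 3864;  18930 + 3864 = 22794;  74894 + 22794 = 97688;  242052 + 97688 = 339740;  676852 + 339740 = 1016592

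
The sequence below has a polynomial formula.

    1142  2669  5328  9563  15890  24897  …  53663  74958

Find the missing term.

37244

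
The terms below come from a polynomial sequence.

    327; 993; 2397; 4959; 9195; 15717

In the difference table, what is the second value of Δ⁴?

First differences: 666, 1404, 2562, 4236, 6522
Second differences: 738, 1158, 1674, 2286
Third differences: 420, 516, 612
Fourth differences: 96, 96

96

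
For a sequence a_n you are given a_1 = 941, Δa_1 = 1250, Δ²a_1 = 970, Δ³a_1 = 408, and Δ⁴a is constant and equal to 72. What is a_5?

13465

Build the table forward from the leading diagonal:
Δ⁴: 72  72  72  72  72
Δ³: 408  480  552  624  696
Δ²: 970  1378  1858  2410  3034
Δ: 1250  2220  3598  5456  7866
a: 941  2191  4411  8009  13465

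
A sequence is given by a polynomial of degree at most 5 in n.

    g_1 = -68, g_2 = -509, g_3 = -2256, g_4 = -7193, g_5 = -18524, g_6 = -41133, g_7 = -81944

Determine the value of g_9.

First differences: -441  -1747  -4937  -11331  -22609  -40811
Second differences: -1306  -3190  -6394  -11278  -18202
Third differences: -1884  -3204  -4884  -6924
Fourth differences: -1320  -1680  -2040
Fifth differences: -360  -360
Fifth differences constant at -360.
-2040 − 360 = -2400;  -6924 − 2400 = -9324;  -18202 − 9324 = -27526;  -40811 − 27526 = -68337;  -81944 − 68337 = -150281
-2400 − 360 = -2760;  -9324 − 2760 = -12084;  -27526 − 12084 = -39610;  -68337 − 39610 = -107947;  -150281 − 107947 = -258228

-258228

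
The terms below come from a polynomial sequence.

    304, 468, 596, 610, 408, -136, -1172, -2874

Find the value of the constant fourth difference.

D1: 164, 128, 14, -202, -544, -1036, -1702
D2: -36, -114, -216, -342, -492, -666
D3: -78, -102, -126, -150, -174
D4: -24, -24, -24, -24

-24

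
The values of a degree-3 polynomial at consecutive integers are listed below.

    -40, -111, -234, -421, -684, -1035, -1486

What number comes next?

-2049

First differences: -71, -123, -187, -263, -351, -451
Second differences: -52, -64, -76, -88, -100
Third differences: -12, -12, -12, -12
Third differences constant at -12.
-100 − 12 = -112;  -451 − 112 = -563;  -1486 − 563 = -2049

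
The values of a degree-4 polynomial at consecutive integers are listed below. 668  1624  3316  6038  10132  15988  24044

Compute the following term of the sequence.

Δ: 956  1692  2722  4094  5856  8056
Δ²: 736  1030  1372  1762  2200
Δ³: 294  342  390  438
Δ⁴: 48  48  48
Constant fourth difference = 48, so extend:
438 + 48 = 486;  2200 + 486 = 2686;  8056 + 2686 = 10742;  24044 + 10742 = 34786

34786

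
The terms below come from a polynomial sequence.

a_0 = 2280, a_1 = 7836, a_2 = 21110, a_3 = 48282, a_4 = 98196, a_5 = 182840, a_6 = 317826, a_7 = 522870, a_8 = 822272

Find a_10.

First differences: 5556  13274  27172  49914  84644  134986  205044  299402
Second differences: 7718  13898  22742  34730  50342  70058  94358
Third differences: 6180  8844  11988  15612  19716  24300
Fourth differences: 2664  3144  3624  4104  4584
Fifth differences: 480  480  480  480
The fifth differences are constant (480).
4584 + 480 = 5064;  24300 + 5064 = 29364;  94358 + 29364 = 123722;  299402 + 123722 = 423124;  822272 + 423124 = 1245396
5064 + 480 = 5544;  29364 + 5544 = 34908;  123722 + 34908 = 158630;  423124 + 158630 = 581754;  1245396 + 581754 = 1827150

1827150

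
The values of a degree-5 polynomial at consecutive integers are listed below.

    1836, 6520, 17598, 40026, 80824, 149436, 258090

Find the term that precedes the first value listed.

D1: 4684, 11078, 22428, 40798, 68612, 108654
D2: 6394, 11350, 18370, 27814, 40042
D3: 4956, 7020, 9444, 12228
D4: 2064, 2424, 2784
D5: 360, 360
The fifth differences are constant at 360.
Work back: 2064 − 360 = 1704;  4956 − 1704 = 3252;  6394 − 3252 = 3142;  4684 − 3142 = 1542;  1836 − 1542 = 294

294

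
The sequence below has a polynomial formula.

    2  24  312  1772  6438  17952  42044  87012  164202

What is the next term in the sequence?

288488

22  288  1460  4666  11514  24092  44968  77190
266  1172  3206  6848  12578  20876  32222
906  2034  3642  5730  8298  11346
1128  1608  2088  2568  3048
480  480  480  480
Fifth differences constant at 480.
3048 + 480 = 3528;  11346 + 3528 = 14874;  32222 + 14874 = 47096;  77190 + 47096 = 124286;  164202 + 124286 = 288488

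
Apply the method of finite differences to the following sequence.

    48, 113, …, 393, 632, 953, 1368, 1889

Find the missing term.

224

Using the last 5 terms:
239, 321, 415, 521
82, 94, 106
12, 12
Constant third difference = 12.
Extend backward: 82 − 12 = 70;  239 − 70 = 169;  393 − 169 = 224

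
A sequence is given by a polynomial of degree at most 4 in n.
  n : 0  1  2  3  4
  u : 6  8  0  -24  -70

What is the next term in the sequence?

-144

2, -8, -24, -46
-10, -16, -22
-6, -6
Constant third difference = -6, so extend:
-22 − 6 = -28;  -46 − 28 = -74;  -70 − 74 = -144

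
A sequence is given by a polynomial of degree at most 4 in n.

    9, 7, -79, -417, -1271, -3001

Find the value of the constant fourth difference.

-96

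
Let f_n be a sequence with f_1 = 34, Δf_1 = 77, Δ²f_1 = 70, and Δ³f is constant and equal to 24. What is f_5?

858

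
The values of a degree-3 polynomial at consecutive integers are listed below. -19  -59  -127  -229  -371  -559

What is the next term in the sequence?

Δ: -40  -68  -102  -142  -188
Δ²: -28  -34  -40  -46
Δ³: -6  -6  -6
The third differences are constant (-6).
-46 − 6 = -52;  -188 − 52 = -240;  -559 − 240 = -799

-799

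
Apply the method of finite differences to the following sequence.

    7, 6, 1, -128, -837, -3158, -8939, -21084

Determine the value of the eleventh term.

D1: -1, -5, -129, -709, -2321, -5781, -12145
D2: -4, -124, -580, -1612, -3460, -6364
D3: -120, -456, -1032, -1848, -2904
D4: -336, -576, -816, -1056
D5: -240, -240, -240
Constant fifth difference = -240, so extend:
-1056 − 240 = -1296;  -2904 − 1296 = -4200;  -6364 − 4200 = -10564;  -12145 − 10564 = -22709;  -21084 − 22709 = -43793
-1296 − 240 = -1536;  -4200 − 1536 = -5736;  -10564 − 5736 = -16300;  -22709 − 16300 = -39009;  -43793 − 39009 = -82802
-1536 − 240 = -1776;  -5736 − 1776 = -7512;  -16300 − 7512 = -23812;  -39009 − 23812 = -62821;  -82802 − 62821 = -145623

-145623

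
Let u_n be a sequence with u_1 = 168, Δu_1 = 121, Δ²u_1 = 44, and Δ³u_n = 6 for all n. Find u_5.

Build the table forward from the leading diagonal:
D3: 6  6  6  6  6
D2: 44  50  56  62  68
D1: 121  165  215  271  333
u: 168  289  454  669  940

940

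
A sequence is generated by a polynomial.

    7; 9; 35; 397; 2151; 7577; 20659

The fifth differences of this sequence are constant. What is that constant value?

Δ: 2, 26, 362, 1754, 5426, 13082
Δ²: 24, 336, 1392, 3672, 7656
Δ³: 312, 1056, 2280, 3984
Δ⁴: 744, 1224, 1704
Δ⁵: 480, 480

480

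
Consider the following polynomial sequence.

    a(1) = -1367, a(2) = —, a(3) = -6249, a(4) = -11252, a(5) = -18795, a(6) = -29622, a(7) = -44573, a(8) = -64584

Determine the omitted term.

-3138

Using the last 6 terms:
-5003  -7543  -10827  -14951  -20011
-2540  -3284  -4124  -5060
-744  -840  -936
-96  -96
Constant fourth difference = -96.
Extend backward: -744 + 96 = -648;  -2540 + 648 = -1892;  -5003 + 1892 = -3111;  -6249 + 3111 = -3138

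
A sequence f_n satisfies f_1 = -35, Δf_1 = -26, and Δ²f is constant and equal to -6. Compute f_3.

Build the table forward from the leading diagonal:
Δ²: -6, -6, -6
Δ: -26, -32, -38
f: -35, -61, -93

-93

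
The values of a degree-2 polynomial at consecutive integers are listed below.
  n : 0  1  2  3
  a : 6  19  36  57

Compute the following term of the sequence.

82

Δ: 13, 17, 21
Δ²: 4, 4
The second differences are constant (4).
21 + 4 = 25;  57 + 25 = 82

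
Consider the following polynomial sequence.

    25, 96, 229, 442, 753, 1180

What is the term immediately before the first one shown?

-2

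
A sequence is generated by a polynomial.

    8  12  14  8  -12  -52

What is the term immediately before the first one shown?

8

4, 2, -6, -20, -40
-2, -8, -14, -20
-6, -6, -6
The third differences are constant at -6.
Work back: -2 + 6 = 4;  4 − 4 = 0;  8 + 0 = 8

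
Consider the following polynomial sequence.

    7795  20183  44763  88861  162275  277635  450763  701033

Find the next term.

1051731

Δ: 12388 , 24580 , 44098 , 73414 , 115360 , 173128 , 250270
Δ²: 12192 , 19518 , 29316 , 41946 , 57768 , 77142
Δ³: 7326 , 9798 , 12630 , 15822 , 19374
Δ⁴: 2472 , 2832 , 3192 , 3552
Δ⁵: 360 , 360 , 360
Fifth differences constant at 360.
3552 + 360 = 3912;  19374 + 3912 = 23286;  77142 + 23286 = 100428;  250270 + 100428 = 350698;  701033 + 350698 = 1051731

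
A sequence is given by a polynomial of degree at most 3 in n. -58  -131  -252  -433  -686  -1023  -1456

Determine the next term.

-1997

Δ: -73  -121  -181  -253  -337  -433
Δ²: -48  -60  -72  -84  -96
Δ³: -12  -12  -12  -12
Third differences constant at -12.
-96 − 12 = -108;  -433 − 108 = -541;  -1456 − 541 = -1997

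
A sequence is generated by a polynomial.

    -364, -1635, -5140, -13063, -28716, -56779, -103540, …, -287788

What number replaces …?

-177135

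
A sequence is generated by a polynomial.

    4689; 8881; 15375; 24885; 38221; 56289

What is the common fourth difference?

96

D1: 4192, 6494, 9510, 13336, 18068
D2: 2302, 3016, 3826, 4732
D3: 714, 810, 906
D4: 96, 96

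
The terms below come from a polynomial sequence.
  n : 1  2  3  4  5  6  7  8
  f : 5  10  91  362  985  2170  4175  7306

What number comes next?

11917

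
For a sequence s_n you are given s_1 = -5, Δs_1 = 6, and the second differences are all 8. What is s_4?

Build the table forward from the leading diagonal:
Second differences: 8  8  8  8
First differences: 6  14  22  30
s: -5  1  15  37

37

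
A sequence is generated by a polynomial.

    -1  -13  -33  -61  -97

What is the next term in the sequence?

Δ: -12  -20  -28  -36
Δ²: -8  -8  -8
Constant second difference = -8, so extend:
-36 − 8 = -44;  -97 − 44 = -141

-141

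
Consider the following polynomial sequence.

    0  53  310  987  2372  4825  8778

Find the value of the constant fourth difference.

72

First differences: 53, 257, 677, 1385, 2453, 3953
Second differences: 204, 420, 708, 1068, 1500
Third differences: 216, 288, 360, 432
Fourth differences: 72, 72, 72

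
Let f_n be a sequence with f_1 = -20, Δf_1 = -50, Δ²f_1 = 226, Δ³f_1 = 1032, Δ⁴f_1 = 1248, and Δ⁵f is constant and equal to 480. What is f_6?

19030

Build the table forward from the leading diagonal:
Fifth differences: 480, 480, 480, 480, 480, 480
Fourth differences: 1248, 1728, 2208, 2688, 3168, 3648
Third differences: 1032, 2280, 4008, 6216, 8904, 12072
Second differences: 226, 1258, 3538, 7546, 13762, 22666
First differences: -50, 176, 1434, 4972, 12518, 26280
f: -20, -70, 106, 1540, 6512, 19030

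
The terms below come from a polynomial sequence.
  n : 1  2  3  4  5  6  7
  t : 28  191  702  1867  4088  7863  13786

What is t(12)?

Δ: 163, 511, 1165, 2221, 3775, 5923
Δ²: 348, 654, 1056, 1554, 2148
Δ³: 306, 402, 498, 594
Δ⁴: 96, 96, 96
Constant fourth difference = 96, so extend:
594 + 96 = 690;  2148 + 690 = 2838;  5923 + 2838 = 8761;  13786 + 8761 = 22547
690 + 96 = 786;  2838 + 786 = 3624;  8761 + 3624 = 12385;  22547 + 12385 = 34932
786 + 96 = 882;  3624 + 882 = 4506;  12385 + 4506 = 16891;  34932 + 16891 = 51823
882 + 96 = 978;  4506 + 978 = 5484;  16891 + 5484 = 22375;  51823 + 22375 = 74198
978 + 96 = 1074;  5484 + 1074 = 6558;  22375 + 6558 = 28933;  74198 + 28933 = 103131

103131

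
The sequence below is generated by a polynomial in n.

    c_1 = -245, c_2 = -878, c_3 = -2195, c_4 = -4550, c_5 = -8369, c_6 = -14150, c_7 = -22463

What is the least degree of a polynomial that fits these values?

4

-633, -1317, -2355, -3819, -5781, -8313
-684, -1038, -1464, -1962, -2532
-354, -426, -498, -570
-72, -72, -72
The fourth differences are constant, so the polynomial has degree 4.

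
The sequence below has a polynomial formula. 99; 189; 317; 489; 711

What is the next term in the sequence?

90  128  172  222
38  44  50
6  6
Third differences constant at 6.
50 + 6 = 56;  222 + 56 = 278;  711 + 278 = 989

989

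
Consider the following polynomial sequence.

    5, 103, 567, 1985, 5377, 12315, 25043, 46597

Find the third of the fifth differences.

120

D1: 98, 464, 1418, 3392, 6938, 12728, 21554
D2: 366, 954, 1974, 3546, 5790, 8826
D3: 588, 1020, 1572, 2244, 3036
D4: 432, 552, 672, 792
D5: 120, 120, 120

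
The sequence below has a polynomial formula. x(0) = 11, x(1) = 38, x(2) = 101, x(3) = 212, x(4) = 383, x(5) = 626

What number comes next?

953

Δ: 27  63  111  171  243
Δ²: 36  48  60  72
Δ³: 12  12  12
Constant third difference = 12, so extend:
72 + 12 = 84;  243 + 84 = 327;  626 + 327 = 953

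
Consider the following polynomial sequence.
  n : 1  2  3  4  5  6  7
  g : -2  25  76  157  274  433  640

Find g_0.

-11

D1: 27, 51, 81, 117, 159, 207
D2: 24, 30, 36, 42, 48
D3: 6, 6, 6, 6
The third differences are constant at 6.
Work back: 24 − 6 = 18;  27 − 18 = 9;  -2 − 9 = -11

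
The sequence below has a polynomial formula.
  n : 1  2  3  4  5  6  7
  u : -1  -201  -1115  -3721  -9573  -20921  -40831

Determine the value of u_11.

-302691

Δ: -200, -914, -2606, -5852, -11348, -19910
Δ²: -714, -1692, -3246, -5496, -8562
Δ³: -978, -1554, -2250, -3066
Δ⁴: -576, -696, -816
Δ⁵: -120, -120
Constant fifth difference = -120, so extend:
-816 − 120 = -936;  -3066 − 936 = -4002;  -8562 − 4002 = -12564;  -19910 − 12564 = -32474;  -40831 − 32474 = -73305
-936 − 120 = -1056;  -4002 − 1056 = -5058;  -12564 − 5058 = -17622;  -32474 − 17622 = -50096;  -73305 − 50096 = -123401
-1056 − 120 = -1176;  -5058 − 1176 = -6234;  -17622 − 6234 = -23856;  -50096 − 23856 = -73952;  -123401 − 73952 = -197353
-1176 − 120 = -1296;  -6234 − 1296 = -7530;  -23856 − 7530 = -31386;  -73952 − 31386 = -105338;  -197353 − 105338 = -302691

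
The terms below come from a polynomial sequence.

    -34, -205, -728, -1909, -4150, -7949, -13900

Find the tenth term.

-171, -523, -1181, -2241, -3799, -5951
-352, -658, -1060, -1558, -2152
-306, -402, -498, -594
-96, -96, -96
Fourth differences constant at -96.
-594 − 96 = -690;  -2152 − 690 = -2842;  -5951 − 2842 = -8793;  -13900 − 8793 = -22693
-690 − 96 = -786;  -2842 − 786 = -3628;  -8793 − 3628 = -12421;  -22693 − 12421 = -35114
-786 − 96 = -882;  -3628 − 882 = -4510;  -12421 − 4510 = -16931;  -35114 − 16931 = -52045

-52045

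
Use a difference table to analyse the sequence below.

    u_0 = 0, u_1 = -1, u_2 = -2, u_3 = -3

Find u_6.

First differences: -1  -1  -1
First differences constant at -1.
-3 − 1 = -4
-4 − 1 = -5
-5 − 1 = -6

-6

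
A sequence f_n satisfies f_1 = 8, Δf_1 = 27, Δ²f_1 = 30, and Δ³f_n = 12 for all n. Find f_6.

563

Build the table forward from the leading diagonal:
D3: 12, 12, 12, 12, 12, 12
D2: 30, 42, 54, 66, 78, 90
D1: 27, 57, 99, 153, 219, 297
f: 8, 35, 92, 191, 344, 563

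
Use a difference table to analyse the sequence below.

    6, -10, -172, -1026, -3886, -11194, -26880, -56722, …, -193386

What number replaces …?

-108706

Using the first 8 terms:
D1: -16, -162, -854, -2860, -7308, -15686, -29842
D2: -146, -692, -2006, -4448, -8378, -14156
D3: -546, -1314, -2442, -3930, -5778
D4: -768, -1128, -1488, -1848
D5: -360, -360, -360
Constant fifth difference = -360.
Extend forward: -1848 − 360 = -2208;  -5778 − 2208 = -7986;  -14156 − 7986 = -22142;  -29842 − 22142 = -51984;  -56722 − 51984 = -108706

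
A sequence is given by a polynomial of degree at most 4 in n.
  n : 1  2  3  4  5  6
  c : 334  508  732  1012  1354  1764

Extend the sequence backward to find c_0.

174  224  280  342  410
50  56  62  68
6  6  6
The third differences are constant at 6.
Work back: 50 − 6 = 44;  174 − 44 = 130;  334 − 130 = 204

204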